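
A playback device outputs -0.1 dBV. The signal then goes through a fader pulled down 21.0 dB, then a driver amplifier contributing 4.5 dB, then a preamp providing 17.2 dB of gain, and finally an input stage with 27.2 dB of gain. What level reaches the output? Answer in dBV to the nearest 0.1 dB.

+27.8 dBV

Gain stages sum in dB:
-0.1 − 21.0 + 4.5 + 17.2 + 27.2 = +27.8 dBV.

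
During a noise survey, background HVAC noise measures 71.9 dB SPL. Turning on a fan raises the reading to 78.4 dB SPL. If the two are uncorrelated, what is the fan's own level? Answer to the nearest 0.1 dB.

Background correction is a power subtraction:
L_src = 10·log₁₀(10^(78.4/10) − 10^(71.9/10)) = 10·log₁₀(53690000) = 77.3 dB SPL.

77.3 dB SPL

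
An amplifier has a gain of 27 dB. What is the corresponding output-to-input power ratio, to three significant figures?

Power ratio = 10^(dB/10).
10^(27/10) = 10^(2.700) = 501.

501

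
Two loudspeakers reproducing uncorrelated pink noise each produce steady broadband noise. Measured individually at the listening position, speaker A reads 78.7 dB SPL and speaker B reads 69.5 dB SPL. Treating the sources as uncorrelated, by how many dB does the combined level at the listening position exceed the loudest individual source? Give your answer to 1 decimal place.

Uncorrelated sources add in intensity (power), not in dB.
L_total = 10·log₁₀(10^(78.7/10) + 10^(69.5/10)) = 79.19 dB SPL.
Excess over the loudest (78.7 dB): 79.19 − 78.7 = 0.5 dB.

0.5 dB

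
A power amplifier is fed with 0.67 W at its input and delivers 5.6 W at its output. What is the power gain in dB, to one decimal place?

Power ratio → dB uses the 10·log₁₀ form:
10·log₁₀(5.6/0.67) = 10·log₁₀(8.358) = 9.2 dB.

9.2 dB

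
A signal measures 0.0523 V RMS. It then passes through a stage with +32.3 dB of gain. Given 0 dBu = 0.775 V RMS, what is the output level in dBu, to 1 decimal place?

Input level: 20·log₁₀(0.0523/0.775) = -23.42 dBu.
Output: -23.42 + 32.3 = +8.9 dBu.

+8.9 dBu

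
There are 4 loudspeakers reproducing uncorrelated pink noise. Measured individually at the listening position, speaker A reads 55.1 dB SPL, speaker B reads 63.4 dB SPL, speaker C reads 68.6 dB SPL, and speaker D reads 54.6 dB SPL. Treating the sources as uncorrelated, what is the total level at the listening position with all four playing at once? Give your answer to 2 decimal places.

70.02 dB SPL

Add the sources as powers (linear), then convert back to dB:
L_total = 10·log₁₀(10^(55.1/10) + 10^(63.4/10) + 10^(68.6/10) + 10^(54.6/10)) = 10·log₁₀(10040000) = 70.02 dB SPL.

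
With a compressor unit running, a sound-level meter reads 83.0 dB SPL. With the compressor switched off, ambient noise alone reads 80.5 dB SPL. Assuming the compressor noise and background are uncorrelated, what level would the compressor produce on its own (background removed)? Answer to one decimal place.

79.4 dB SPL

Remove the background by subtracting linear intensities:
L_src = 10·log₁₀(10^(83.0/10) − 10^(80.5/10)) = 10·log₁₀(87320000) = 79.4 dB SPL.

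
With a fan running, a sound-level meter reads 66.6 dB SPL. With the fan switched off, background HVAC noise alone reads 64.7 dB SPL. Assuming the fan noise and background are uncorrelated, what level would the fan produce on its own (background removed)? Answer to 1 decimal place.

Remove the background by subtracting linear intensities:
L_src = 10·log₁₀(10^(66.6/10) − 10^(64.7/10)) = 10·log₁₀(1620000) = 62.1 dB SPL.

62.1 dB SPL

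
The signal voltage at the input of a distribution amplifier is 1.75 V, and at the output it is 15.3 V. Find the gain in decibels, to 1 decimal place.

Voltage is an amplitude quantity, so gain = 20·log₁₀(V_out/V_in).
20·log₁₀(15.3/1.75) = 20·log₁₀(8.743) = 18.8 dB.

18.8 dB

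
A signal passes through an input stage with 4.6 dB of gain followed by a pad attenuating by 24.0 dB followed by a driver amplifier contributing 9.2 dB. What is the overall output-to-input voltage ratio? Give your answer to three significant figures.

Net gain = 4.6 + (−24.0) + 9.2 = -10.2 dB.
Voltage ratio = 10^(-10.2/20) = 0.309.

0.309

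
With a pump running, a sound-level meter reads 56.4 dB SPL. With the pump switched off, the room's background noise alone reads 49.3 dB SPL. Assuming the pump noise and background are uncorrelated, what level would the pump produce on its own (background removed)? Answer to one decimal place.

55.5 dB SPL

Subtract intensities: L_src = 10·log₁₀(10^(L_total/10) − 10^(L_bg/10)).
L_src = 10·log₁₀(10^(56.4/10) − 10^(49.3/10)) = 10·log₁₀(351400) = 55.5 dB SPL.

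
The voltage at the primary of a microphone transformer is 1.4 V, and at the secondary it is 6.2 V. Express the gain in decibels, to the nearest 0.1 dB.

Voltage is an amplitude quantity, so gain = 20·log₁₀(V_out/V_in).
20·log₁₀(6.2/1.4) = 20·log₁₀(4.429) = 12.9 dB.

12.9 dB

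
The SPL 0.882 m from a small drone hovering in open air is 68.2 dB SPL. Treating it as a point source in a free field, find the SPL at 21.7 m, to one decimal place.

Free-field point source: level drops by 20·log₁₀ of the distance ratio.
ΔL = −20·log₁₀(21.7/0.882) = -27.82 dB, so L₂ = 68.2 + (-27.82) = 40.4 dB SPL.

40.4 dB SPL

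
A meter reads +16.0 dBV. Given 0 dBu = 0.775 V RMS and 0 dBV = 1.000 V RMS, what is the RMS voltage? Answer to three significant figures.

V = 1.000 V × 10^(+16.0/20).
= 1.000 × 6.310 = 6.31 V.

6.31 V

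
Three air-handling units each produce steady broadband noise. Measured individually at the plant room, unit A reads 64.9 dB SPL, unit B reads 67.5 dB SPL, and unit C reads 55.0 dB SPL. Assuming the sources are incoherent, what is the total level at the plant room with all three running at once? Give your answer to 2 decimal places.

Uncorrelated sources add in intensity (power), not in dB.
L_total = 10·log₁₀(10^(64.9/10) + 10^(67.5/10) + 10^(55.0/10)) = 10·log₁₀(9030000) = 69.56 dB SPL.

69.56 dB SPL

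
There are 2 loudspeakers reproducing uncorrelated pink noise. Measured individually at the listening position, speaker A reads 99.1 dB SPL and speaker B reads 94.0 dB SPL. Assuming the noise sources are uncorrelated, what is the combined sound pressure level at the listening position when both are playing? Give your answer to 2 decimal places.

Incoherent sources sum as intensities:
L_total = 10·log₁₀(10^(99.1/10) + 10^(94.0/10)) = 10·log₁₀(10640000000) = 100.27 dB SPL.

100.27 dB SPL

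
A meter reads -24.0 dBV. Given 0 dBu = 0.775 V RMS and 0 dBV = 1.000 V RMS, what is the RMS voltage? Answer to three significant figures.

V = 1.000 V × 10^(-24.0/20).
= 1.000 × 0.06310 = 0.0631 V.

0.0631 V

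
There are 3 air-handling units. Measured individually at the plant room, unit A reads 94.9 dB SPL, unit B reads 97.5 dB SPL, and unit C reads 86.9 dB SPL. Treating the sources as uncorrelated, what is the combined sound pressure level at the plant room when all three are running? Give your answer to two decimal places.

Add the sources as powers (linear), then convert back to dB:
L_total = 10·log₁₀(10^(94.9/10) + 10^(97.5/10) + 10^(86.9/10)) = 10·log₁₀(9203000000) = 99.64 dB SPL.

99.64 dB SPL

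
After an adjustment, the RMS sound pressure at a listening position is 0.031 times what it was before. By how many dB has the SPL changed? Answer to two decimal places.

-30.17 dB

Sound pressure is an amplitude quantity: ΔL = 20·log₁₀(p₂/p₁).
20·log₁₀(0.031) = -30.17 dB.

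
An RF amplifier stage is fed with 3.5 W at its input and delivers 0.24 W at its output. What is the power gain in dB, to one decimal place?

-11.6 dB

For a power ratio, dB = 10·log₁₀(P₂/P₁).
10·log₁₀(0.24/3.5) = 10·log₁₀(0.06857) = -11.6 dB.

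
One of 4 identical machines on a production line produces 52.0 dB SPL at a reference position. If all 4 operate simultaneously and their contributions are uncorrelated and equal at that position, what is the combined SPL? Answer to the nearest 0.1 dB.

58.0 dB SPL

4 equal incoherent sources raise the level by 10·log₁₀(4) = 6.02 dB.
L_total = 52.0 + 6.02 = 58.0 dB SPL.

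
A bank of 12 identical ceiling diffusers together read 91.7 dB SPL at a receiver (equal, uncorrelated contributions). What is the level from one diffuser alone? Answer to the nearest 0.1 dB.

12 equal incoherent sources add 10·log₁₀(12) = 10.79 dB over one source.
L_one = 91.7 − 10.79 = 80.9 dB SPL.

80.9 dB SPL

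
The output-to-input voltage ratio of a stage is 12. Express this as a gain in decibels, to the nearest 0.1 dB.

For a voltage ratio, dB = 20·log₁₀(V₂/V₁).
20·log₁₀(12) = 21.6 dB.

21.6 dB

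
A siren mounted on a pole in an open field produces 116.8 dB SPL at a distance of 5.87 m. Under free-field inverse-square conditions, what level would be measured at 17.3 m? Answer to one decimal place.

107.4 dB SPL

For a point source in a free field, ΔL = −20·log₁₀(d₂/d₁).
ΔL = −20·log₁₀(17.3/5.87) = -9.39 dB, so L₂ = 116.8 + (-9.39) = 107.4 dB SPL.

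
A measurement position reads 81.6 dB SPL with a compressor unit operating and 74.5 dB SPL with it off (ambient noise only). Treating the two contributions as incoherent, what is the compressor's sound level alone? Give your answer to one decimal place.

Background correction is a power subtraction:
L_src = 10·log₁₀(10^(81.6/10) − 10^(74.5/10)) = 10·log₁₀(116400000) = 80.7 dB SPL.

80.7 dB SPL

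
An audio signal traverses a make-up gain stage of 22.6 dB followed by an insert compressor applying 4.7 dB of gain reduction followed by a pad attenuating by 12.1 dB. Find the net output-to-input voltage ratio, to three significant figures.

1.95

Net gain = 22.6 + (−4.7) + (−12.1) = 5.8 dB.
Voltage ratio = 10^(5.8/20) = 1.95.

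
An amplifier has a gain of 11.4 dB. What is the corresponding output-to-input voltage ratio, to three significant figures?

Voltage ratio = 10^(dB/20).
10^(11.4/20) = 10^(0.5700) = 3.72.

3.72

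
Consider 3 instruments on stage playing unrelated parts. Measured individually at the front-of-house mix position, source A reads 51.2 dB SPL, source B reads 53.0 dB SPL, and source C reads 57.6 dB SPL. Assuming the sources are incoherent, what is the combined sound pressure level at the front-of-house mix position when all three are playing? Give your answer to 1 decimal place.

Add the sources as powers (linear), then convert back to dB:
L_total = 10·log₁₀(10^(51.2/10) + 10^(53.0/10) + 10^(57.6/10)) = 10·log₁₀(906800) = 59.6 dB SPL.

59.6 dB SPL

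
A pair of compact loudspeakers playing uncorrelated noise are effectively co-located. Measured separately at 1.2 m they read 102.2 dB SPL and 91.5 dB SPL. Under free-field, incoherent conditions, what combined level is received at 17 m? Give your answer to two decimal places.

79.53 dB SPL

Combined at 1.2 m: 10·log₁₀(10^(102.2/10)+10^(91.5/10)) = 102.555 dB SPL.
Then apply −20·log₁₀(17/1.2) = -23.025 dB → 79.53 dB SPL.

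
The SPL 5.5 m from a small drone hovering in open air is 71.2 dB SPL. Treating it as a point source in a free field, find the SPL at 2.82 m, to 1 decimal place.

Free-field point source: level drops by 20·log₁₀ of the distance ratio.
ΔL = −20·log₁₀(2.82/5.5) = 5.80 dB, so L₂ = 71.2 + (5.80) = 77.0 dB SPL.

77.0 dB SPL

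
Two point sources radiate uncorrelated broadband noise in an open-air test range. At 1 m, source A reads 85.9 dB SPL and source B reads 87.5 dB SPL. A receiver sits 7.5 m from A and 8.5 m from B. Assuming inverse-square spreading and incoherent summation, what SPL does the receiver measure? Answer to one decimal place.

71.7 dB SPL

At the listener: L_A = 85.9 − 20·log₁₀(7.5) = 68.40 dB; L_B = 87.5 − 20·log₁₀(8.5) = 68.91 dB.
Combined: 10·log₁₀(10^(68.40/10)+10^(68.91/10)) = 71.7 dB SPL.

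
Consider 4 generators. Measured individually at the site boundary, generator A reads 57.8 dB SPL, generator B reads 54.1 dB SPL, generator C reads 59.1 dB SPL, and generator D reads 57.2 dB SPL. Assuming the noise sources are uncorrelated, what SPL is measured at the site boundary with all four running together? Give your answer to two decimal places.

Incoherent sources sum as intensities:
L_total = 10·log₁₀(10^(57.8/10) + 10^(54.1/10) + 10^(59.1/10) + 10^(57.2/10)) = 10·log₁₀(2197000) = 63.42 dB SPL.

63.42 dB SPL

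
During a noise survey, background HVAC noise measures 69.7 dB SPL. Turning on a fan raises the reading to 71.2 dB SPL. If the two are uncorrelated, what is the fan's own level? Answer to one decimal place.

Remove the background by subtracting linear intensities:
L_src = 10·log₁₀(10^(71.2/10) − 10^(69.7/10)) = 10·log₁₀(3850000) = 65.9 dB SPL.

65.9 dB SPL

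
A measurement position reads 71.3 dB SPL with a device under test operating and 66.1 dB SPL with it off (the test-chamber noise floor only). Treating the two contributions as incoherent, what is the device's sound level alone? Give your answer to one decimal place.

69.7 dB SPL

Remove the background by subtracting linear intensities:
L_src = 10·log₁₀(10^(71.3/10) − 10^(66.1/10)) = 10·log₁₀(9416000) = 69.7 dB SPL.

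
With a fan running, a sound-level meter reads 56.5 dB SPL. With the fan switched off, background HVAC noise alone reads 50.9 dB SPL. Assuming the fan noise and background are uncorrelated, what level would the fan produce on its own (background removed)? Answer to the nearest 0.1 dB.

Remove the background by subtracting linear intensities:
L_src = 10·log₁₀(10^(56.5/10) − 10^(50.9/10)) = 10·log₁₀(323700) = 55.1 dB SPL.

55.1 dB SPL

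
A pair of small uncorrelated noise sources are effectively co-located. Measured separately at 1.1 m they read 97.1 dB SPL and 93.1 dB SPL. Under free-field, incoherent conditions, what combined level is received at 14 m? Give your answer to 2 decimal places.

76.46 dB SPL

Combined at 1.1 m: 10·log₁₀(10^(97.1/10)+10^(93.1/10)) = 98.555 dB SPL.
Then apply −20·log₁₀(14/1.1) = -22.095 dB → 76.46 dB SPL.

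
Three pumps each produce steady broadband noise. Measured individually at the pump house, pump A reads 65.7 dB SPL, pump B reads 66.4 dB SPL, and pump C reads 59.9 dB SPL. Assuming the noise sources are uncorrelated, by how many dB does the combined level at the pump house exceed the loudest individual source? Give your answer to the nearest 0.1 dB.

3.2 dB

Incoherent sources sum as intensities:
L_total = 10·log₁₀(10^(65.7/10) + 10^(66.4/10) + 10^(59.9/10)) = 69.57 dB SPL.
Excess over the loudest (66.4 dB): 69.57 − 66.4 = 3.2 dB.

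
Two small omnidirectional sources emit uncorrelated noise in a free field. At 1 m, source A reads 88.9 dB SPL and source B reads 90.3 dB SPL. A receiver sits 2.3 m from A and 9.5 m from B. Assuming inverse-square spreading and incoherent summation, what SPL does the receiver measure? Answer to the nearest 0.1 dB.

At the listener: L_A = 88.9 − 20·log₁₀(2.3) = 81.67 dB; L_B = 90.3 − 20·log₁₀(9.5) = 70.75 dB.
Combined: 10·log₁₀(10^(81.67/10)+10^(70.75/10)) = 82.0 dB SPL.

82.0 dB SPL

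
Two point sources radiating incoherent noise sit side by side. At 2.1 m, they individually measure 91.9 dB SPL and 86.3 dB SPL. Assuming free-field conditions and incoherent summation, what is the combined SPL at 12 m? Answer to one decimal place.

77.8 dB SPL

Combined at 2.1 m: 10·log₁₀(10^(91.9/10)+10^(86.3/10)) = 92.96 dB SPL.
Then apply −20·log₁₀(12/2.1) = -15.14 dB → 77.8 dB SPL.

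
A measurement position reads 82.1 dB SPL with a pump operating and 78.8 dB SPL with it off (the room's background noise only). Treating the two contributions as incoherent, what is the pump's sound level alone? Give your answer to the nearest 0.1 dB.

79.4 dB SPL

Subtract intensities: L_src = 10·log₁₀(10^(L_total/10) − 10^(L_bg/10)).
L_src = 10·log₁₀(10^(82.1/10) − 10^(78.8/10)) = 10·log₁₀(86320000) = 79.4 dB SPL.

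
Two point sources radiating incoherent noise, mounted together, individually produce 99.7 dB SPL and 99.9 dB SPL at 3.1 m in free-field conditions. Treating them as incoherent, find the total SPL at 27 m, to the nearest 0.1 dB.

84.0 dB SPL

Combined at 3.1 m: 10·log₁₀(10^(99.7/10)+10^(99.9/10)) = 102.81 dB SPL.
Then apply −20·log₁₀(27/3.1) = -18.80 dB → 84.0 dB SPL.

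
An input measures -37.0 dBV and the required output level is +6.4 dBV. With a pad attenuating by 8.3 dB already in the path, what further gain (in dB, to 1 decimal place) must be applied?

The required make-up gain is the shortfall in the dB sum.
G = +6.4 − (-37.0) + 8.3 = 51.7 dB.

51.7 dB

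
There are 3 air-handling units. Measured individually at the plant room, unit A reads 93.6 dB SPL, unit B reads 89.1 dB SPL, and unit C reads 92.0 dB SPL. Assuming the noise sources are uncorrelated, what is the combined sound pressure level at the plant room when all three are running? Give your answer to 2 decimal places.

96.71 dB SPL

Uncorrelated sources add in intensity (power), not in dB.
L_total = 10·log₁₀(10^(93.6/10) + 10^(89.1/10) + 10^(92.0/10)) = 10·log₁₀(4689000000) = 96.71 dB SPL.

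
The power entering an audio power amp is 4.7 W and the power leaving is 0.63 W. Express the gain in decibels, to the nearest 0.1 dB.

-8.7 dB

For a power ratio, dB = 10·log₁₀(P₂/P₁).
10·log₁₀(0.63/4.7) = 10·log₁₀(0.1340) = -8.7 dB.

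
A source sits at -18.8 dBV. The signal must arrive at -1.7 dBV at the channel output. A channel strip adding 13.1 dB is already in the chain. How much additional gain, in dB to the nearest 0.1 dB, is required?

The required make-up gain is the shortfall in the dB sum.
G = -1.7 − (-18.8) − 13.1 = 4.0 dB.

4.0 dB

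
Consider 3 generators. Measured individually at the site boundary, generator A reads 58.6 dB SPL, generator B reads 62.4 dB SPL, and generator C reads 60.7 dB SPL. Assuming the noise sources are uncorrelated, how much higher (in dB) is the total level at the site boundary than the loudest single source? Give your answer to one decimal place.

3.2 dB

Add the sources as powers (linear), then convert back to dB:
L_total = 10·log₁₀(10^(58.6/10) + 10^(62.4/10) + 10^(60.7/10)) = 65.61 dB SPL.
Excess over the loudest (62.4 dB): 65.61 − 62.4 = 3.2 dB.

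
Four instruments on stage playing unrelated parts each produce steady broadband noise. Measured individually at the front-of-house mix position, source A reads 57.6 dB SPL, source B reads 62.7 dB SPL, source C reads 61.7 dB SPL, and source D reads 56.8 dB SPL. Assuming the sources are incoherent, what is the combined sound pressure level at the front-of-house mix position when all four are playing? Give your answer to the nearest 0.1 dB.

Incoherent sources sum as intensities:
L_total = 10·log₁₀(10^(57.6/10) + 10^(62.7/10) + 10^(61.7/10) + 10^(56.8/10)) = 10·log₁₀(4395000) = 66.4 dB SPL.

66.4 dB SPL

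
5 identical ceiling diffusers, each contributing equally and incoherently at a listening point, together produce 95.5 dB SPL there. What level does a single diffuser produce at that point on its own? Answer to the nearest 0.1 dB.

5 equal incoherent sources add 10·log₁₀(5) = 6.99 dB over one source.
L_one = 95.5 − 6.99 = 88.5 dB SPL.

88.5 dB SPL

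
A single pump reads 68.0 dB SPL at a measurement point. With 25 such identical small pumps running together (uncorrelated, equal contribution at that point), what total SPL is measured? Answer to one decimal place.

25 equal incoherent sources raise the level by 10·log₁₀(25) = 13.98 dB.
L_total = 68.0 + 13.98 = 82.0 dB SPL.

82.0 dB SPL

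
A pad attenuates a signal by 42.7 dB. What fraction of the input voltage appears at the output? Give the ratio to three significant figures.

Voltage ratio = 10^(dB/20).
10^(-42.7/20) = 10^(-2.135) = 0.00733.

0.00733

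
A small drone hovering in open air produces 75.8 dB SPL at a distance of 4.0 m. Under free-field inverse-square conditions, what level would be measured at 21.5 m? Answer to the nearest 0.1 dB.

61.2 dB SPL

Inverse-square spreading gives ΔL = −20·log₁₀(d₂/d₁).
ΔL = −20·log₁₀(21.5/4.0) = -14.61 dB, so L₂ = 75.8 + (-14.61) = 61.2 dB SPL.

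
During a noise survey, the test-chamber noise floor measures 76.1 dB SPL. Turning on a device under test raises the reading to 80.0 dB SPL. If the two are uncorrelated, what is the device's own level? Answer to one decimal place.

Background correction is a power subtraction:
L_src = 10·log₁₀(10^(80.0/10) − 10^(76.1/10)) = 10·log₁₀(59260000) = 77.7 dB SPL.

77.7 dB SPL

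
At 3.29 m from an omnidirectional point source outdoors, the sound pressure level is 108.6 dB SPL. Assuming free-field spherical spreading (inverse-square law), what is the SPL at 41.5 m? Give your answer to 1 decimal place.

For a point source in a free field, ΔL = −20·log₁₀(d₂/d₁).
ΔL = −20·log₁₀(41.5/3.29) = -22.02 dB, so L₂ = 108.6 + (-22.02) = 86.6 dB SPL.

86.6 dB SPL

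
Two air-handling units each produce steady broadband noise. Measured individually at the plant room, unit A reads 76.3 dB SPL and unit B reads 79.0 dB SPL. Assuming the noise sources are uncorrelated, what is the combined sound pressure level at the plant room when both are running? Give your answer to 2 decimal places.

Incoherent sources sum as intensities:
L_total = 10·log₁₀(10^(76.3/10) + 10^(79.0/10)) = 10·log₁₀(122100000) = 80.87 dB SPL.

80.87 dB SPL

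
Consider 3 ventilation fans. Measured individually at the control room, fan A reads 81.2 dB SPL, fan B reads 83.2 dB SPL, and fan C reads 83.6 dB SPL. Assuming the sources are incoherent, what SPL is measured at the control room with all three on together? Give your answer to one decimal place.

87.6 dB SPL

Add the sources as powers (linear), then convert back to dB:
L_total = 10·log₁₀(10^(81.2/10) + 10^(83.2/10) + 10^(83.6/10)) = 10·log₁₀(569800000) = 87.6 dB SPL.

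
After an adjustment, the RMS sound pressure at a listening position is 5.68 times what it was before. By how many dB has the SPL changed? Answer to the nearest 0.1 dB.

15.1 dB

SPL change from a pressure ratio uses the 20·log₁₀ form:
20·log₁₀(5.68) = 15.1 dB.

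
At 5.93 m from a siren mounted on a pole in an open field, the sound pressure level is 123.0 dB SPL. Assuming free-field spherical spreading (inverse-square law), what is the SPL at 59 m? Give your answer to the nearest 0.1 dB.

103.0 dB SPL

Inverse-square spreading gives ΔL = −20·log₁₀(d₂/d₁).
ΔL = −20·log₁₀(59/5.93) = -19.96 dB, so L₂ = 123.0 + (-19.96) = 103.0 dB SPL.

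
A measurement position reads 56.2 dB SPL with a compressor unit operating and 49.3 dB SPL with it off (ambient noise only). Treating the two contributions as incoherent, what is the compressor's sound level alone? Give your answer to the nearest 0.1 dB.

55.2 dB SPL

Subtract intensities: L_src = 10·log₁₀(10^(L_total/10) − 10^(L_bg/10)).
L_src = 10·log₁₀(10^(56.2/10) − 10^(49.3/10)) = 10·log₁₀(331800) = 55.2 dB SPL.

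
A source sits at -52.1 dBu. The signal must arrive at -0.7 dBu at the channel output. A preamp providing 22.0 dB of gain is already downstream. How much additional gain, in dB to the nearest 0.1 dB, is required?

The required make-up gain is the shortfall in the dB sum.
G = -0.7 − (-52.1) − 22.0 = 29.4 dB.

29.4 dB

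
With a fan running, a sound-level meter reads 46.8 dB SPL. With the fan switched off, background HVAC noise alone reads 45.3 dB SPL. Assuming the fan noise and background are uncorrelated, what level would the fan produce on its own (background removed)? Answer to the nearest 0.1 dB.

41.5 dB SPL

Remove the background by subtracting linear intensities:
L_src = 10·log₁₀(10^(46.8/10) − 10^(45.3/10)) = 10·log₁₀(13980) = 41.5 dB SPL.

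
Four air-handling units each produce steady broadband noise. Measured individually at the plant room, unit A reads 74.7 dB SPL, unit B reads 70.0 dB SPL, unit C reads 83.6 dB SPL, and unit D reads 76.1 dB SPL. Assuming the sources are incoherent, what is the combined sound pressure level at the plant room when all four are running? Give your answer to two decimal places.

Add the sources as powers (linear), then convert back to dB:
L_total = 10·log₁₀(10^(74.7/10) + 10^(70.0/10) + 10^(83.6/10) + 10^(76.1/10)) = 10·log₁₀(309300000) = 84.90 dB SPL.

84.90 dB SPL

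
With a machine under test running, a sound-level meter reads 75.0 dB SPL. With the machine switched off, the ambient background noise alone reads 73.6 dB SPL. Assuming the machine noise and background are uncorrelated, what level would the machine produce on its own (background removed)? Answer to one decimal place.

Subtract intensities: L_src = 10·log₁₀(10^(L_total/10) − 10^(L_bg/10)).
L_src = 10·log₁₀(10^(75.0/10) − 10^(73.6/10)) = 10·log₁₀(8714000) = 69.4 dB SPL.

69.4 dB SPL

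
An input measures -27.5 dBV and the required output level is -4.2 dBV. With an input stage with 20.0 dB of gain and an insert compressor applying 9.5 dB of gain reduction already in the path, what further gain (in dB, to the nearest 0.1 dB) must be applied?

The required make-up gain is the shortfall in the dB sum.
G = -4.2 − (-27.5) − 20.0 + 9.5 = 12.8 dB.

12.8 dB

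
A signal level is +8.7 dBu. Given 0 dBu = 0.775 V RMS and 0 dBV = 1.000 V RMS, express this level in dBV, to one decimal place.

The offset between the scales is 20·log₁₀(0.775/1.000) = −2.214 dB.
So dBV = +8.7 − 2.214 = +6.5 dBV.

+6.5 dBV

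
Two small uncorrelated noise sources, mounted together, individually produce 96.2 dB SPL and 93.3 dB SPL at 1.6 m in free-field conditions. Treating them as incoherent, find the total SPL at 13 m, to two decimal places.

Combined at 1.6 m: 10·log₁₀(10^(96.2/10)+10^(93.3/10)) = 97.998 dB SPL.
Then apply −20·log₁₀(13/1.6) = -18.196 dB → 79.80 dB SPL.

79.80 dB SPL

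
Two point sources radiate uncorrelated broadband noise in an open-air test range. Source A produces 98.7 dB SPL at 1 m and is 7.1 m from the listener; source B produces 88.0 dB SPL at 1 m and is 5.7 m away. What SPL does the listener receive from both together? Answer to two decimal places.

At the listener: L_A = 98.7 − 20·log₁₀(7.1) = 81.675 dB; L_B = 88.0 − 20·log₁₀(5.7) = 72.883 dB.
Combined: 10·log₁₀(10^(81.675/10)+10^(72.883/10)) = 82.21 dB SPL.

82.21 dB SPL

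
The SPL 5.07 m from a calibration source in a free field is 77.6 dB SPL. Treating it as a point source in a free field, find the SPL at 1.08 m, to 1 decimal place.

91.0 dB SPL

Free-field point source: level drops by 20·log₁₀ of the distance ratio.
ΔL = −20·log₁₀(1.08/5.07) = 13.43 dB, so L₂ = 77.6 + (13.43) = 91.0 dB SPL.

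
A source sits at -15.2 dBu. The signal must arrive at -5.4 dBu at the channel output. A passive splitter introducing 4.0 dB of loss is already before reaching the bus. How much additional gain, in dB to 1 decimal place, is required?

13.8 dB

The required make-up gain is the shortfall in the dB sum.
G = -5.4 − (-15.2) + 4.0 = 13.8 dB.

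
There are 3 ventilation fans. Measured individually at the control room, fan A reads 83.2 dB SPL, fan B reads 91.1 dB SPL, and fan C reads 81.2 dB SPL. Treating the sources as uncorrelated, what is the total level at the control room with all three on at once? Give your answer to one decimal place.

92.1 dB SPL

Add the sources as powers (linear), then convert back to dB:
L_total = 10·log₁₀(10^(83.2/10) + 10^(91.1/10) + 10^(81.2/10)) = 10·log₁₀(1629000000) = 92.1 dB SPL.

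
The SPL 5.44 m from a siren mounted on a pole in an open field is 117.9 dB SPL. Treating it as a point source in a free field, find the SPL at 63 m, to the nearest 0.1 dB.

96.6 dB SPL

Free-field point source: level drops by 20·log₁₀ of the distance ratio.
ΔL = −20·log₁₀(63/5.44) = -21.27 dB, so L₂ = 117.9 + (-21.27) = 96.6 dB SPL.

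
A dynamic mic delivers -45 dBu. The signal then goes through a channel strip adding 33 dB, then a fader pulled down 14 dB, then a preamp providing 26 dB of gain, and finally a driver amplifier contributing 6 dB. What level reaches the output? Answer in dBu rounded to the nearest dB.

+6 dBu

Cascaded gains and losses add directly in dB.
-45 + 33 − 14 + 26 + 6 = +6 dBu.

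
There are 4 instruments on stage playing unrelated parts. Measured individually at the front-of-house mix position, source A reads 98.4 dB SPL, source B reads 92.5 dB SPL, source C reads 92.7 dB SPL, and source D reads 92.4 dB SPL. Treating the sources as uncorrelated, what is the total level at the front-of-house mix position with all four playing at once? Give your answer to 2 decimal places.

100.90 dB SPL

Incoherent sources sum as intensities:
L_total = 10·log₁₀(10^(98.4/10) + 10^(92.5/10) + 10^(92.7/10) + 10^(92.4/10)) = 10·log₁₀(12296000000) = 100.90 dB SPL.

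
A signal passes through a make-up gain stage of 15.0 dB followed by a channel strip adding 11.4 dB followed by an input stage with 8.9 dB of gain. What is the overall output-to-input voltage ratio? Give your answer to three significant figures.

Net gain = 15.0 + 11.4 + 8.9 = 35.3 dB.
Voltage ratio = 10^(35.3/20) = 58.2.

58.2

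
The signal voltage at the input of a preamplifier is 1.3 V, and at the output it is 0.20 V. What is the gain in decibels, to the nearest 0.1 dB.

-16.3 dB

Voltage ratio → dB uses the 20·log₁₀ form:
20·log₁₀(0.20/1.3) = 20·log₁₀(0.1538) = -16.3 dB.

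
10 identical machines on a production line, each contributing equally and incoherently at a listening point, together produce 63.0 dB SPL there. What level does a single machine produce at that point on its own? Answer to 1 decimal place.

10 equal incoherent sources add 10·log₁₀(10) = 10.00 dB over one source.
L_one = 63.0 − 10.00 = 53.0 dB SPL.

53.0 dB SPL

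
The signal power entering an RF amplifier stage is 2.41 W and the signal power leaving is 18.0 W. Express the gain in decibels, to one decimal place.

Power ratio → dB uses the 10·log₁₀ form:
10·log₁₀(18.0/2.41) = 10·log₁₀(7.469) = 8.7 dB.

8.7 dB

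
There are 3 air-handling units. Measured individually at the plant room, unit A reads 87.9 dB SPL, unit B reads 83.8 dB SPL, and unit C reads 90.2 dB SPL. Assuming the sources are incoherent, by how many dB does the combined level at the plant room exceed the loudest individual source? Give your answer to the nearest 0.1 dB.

2.6 dB

Incoherent sources sum as intensities:
L_total = 10·log₁₀(10^(87.9/10) + 10^(83.8/10) + 10^(90.2/10)) = 92.80 dB SPL.
Excess over the loudest (90.2 dB): 92.80 − 90.2 = 2.6 dB.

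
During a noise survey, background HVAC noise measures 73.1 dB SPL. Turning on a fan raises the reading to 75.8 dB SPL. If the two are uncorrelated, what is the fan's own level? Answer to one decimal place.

Background correction is a power subtraction:
L_src = 10·log₁₀(10^(75.8/10) − 10^(73.1/10)) = 10·log₁₀(17600000) = 72.5 dB SPL.

72.5 dB SPL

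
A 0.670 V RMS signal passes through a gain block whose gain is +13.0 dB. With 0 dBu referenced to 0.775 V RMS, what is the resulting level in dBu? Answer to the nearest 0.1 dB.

Input level: 20·log₁₀(0.670/0.775) = -1.26 dBu.
Output: -1.26 + 13.0 = +11.7 dBu.

+11.7 dBu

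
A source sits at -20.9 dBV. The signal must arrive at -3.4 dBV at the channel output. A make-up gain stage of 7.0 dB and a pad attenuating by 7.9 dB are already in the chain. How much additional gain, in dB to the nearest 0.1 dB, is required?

The required make-up gain is the shortfall in the dB sum.
G = -3.4 − (-20.9) − 7.0 + 7.9 = 18.4 dB.

18.4 dB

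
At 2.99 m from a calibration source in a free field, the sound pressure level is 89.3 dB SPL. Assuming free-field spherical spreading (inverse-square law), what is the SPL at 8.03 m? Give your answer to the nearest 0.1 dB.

Free-field point source: level drops by 20·log₁₀ of the distance ratio.
ΔL = −20·log₁₀(8.03/2.99) = -8.58 dB, so L₂ = 89.3 + (-8.58) = 80.7 dB SPL.

80.7 dB SPL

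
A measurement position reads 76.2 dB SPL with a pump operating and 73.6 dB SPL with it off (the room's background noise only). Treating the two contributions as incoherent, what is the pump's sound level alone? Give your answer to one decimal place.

Subtract intensities: L_src = 10·log₁₀(10^(L_total/10) − 10^(L_bg/10)).
L_src = 10·log₁₀(10^(76.2/10) − 10^(73.6/10)) = 10·log₁₀(18780000) = 72.7 dB SPL.

72.7 dB SPL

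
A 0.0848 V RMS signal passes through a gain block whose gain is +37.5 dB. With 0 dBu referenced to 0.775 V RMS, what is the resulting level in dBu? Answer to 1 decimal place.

Input level: 20·log₁₀(0.0848/0.775) = -19.22 dBu.
Output: -19.22 + 37.5 = +18.3 dBu.

+18.3 dBu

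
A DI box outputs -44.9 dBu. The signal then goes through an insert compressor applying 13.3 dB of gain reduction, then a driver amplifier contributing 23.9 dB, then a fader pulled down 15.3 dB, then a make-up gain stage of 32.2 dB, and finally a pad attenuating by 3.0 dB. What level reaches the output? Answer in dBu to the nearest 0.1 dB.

Gain stages sum in dB:
-44.9 − 13.3 + 23.9 − 15.3 + 32.2 − 3.0 = -20.4 dBu.

-20.4 dBu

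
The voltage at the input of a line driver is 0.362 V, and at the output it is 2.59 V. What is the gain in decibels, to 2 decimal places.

17.09 dB

Voltage is an amplitude quantity, so gain = 20·log₁₀(V_out/V_in).
20·log₁₀(2.59/0.362) = 20·log₁₀(7.155) = 17.09 dB.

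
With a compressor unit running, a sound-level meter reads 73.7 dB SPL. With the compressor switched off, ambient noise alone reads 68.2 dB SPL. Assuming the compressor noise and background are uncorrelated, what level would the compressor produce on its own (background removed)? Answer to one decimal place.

Background correction is a power subtraction:
L_src = 10·log₁₀(10^(73.7/10) − 10^(68.2/10)) = 10·log₁₀(16840000) = 72.3 dB SPL.

72.3 dB SPL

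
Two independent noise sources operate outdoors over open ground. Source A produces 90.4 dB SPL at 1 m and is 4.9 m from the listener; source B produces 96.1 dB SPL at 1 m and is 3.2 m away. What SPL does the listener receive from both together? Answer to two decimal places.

At the listener: L_A = 90.4 − 20·log₁₀(4.9) = 76.596 dB; L_B = 96.1 − 20·log₁₀(3.2) = 85.997 dB.
Combined: 10·log₁₀(10^(76.596/10)+10^(85.997/10)) = 86.47 dB SPL.

86.47 dB SPL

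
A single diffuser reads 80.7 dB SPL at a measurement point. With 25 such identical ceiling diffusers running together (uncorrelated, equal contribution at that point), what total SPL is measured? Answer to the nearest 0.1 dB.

94.7 dB SPL

25 equal incoherent sources raise the level by 10·log₁₀(25) = 13.98 dB.
L_total = 80.7 + 13.98 = 94.7 dB SPL.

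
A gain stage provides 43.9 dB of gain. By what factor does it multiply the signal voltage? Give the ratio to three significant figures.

Voltage ratio = 10^(dB/20).
10^(43.9/20) = 10^(2.195) = 157.

157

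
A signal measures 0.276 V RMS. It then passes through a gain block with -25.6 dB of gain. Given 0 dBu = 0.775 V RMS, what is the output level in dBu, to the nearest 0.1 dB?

-34.6 dBu

Input level: 20·log₁₀(0.276/0.775) = -8.97 dBu.
Output: -8.97 − 25.6 = -34.6 dBu.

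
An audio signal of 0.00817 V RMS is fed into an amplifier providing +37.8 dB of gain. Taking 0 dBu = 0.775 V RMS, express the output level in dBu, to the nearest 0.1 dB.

Input level: 20·log₁₀(0.00817/0.775) = -39.54 dBu.
Output: -39.54 + 37.8 = -1.7 dBu.

-1.7 dBu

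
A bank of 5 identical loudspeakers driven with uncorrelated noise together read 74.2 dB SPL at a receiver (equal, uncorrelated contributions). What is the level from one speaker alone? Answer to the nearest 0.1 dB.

5 equal incoherent sources add 10·log₁₀(5) = 6.99 dB over one source.
L_one = 74.2 − 6.99 = 67.2 dB SPL.

67.2 dB SPL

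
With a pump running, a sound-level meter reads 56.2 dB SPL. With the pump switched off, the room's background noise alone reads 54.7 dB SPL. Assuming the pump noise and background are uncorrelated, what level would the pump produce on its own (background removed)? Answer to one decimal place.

50.9 dB SPL

Background correction is a power subtraction:
L_src = 10·log₁₀(10^(56.2/10) − 10^(54.7/10)) = 10·log₁₀(121700) = 50.9 dB SPL.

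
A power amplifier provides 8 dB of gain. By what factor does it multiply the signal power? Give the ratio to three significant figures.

6.31

Power ratio = 10^(dB/10).
10^(8/10) = 10^(0.8000) = 6.31.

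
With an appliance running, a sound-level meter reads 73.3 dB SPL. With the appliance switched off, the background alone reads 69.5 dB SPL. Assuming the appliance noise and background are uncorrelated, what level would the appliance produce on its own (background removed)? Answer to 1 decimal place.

Background correction is a power subtraction:
L_src = 10·log₁₀(10^(73.3/10) − 10^(69.5/10)) = 10·log₁₀(12470000) = 71.0 dB SPL.

71.0 dB SPL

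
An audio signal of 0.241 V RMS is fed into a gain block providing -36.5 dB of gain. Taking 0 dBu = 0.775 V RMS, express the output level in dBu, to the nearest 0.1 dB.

-46.6 dBu

Input level: 20·log₁₀(0.241/0.775) = -10.15 dBu.
Output: -10.15 − 36.5 = -46.6 dBu.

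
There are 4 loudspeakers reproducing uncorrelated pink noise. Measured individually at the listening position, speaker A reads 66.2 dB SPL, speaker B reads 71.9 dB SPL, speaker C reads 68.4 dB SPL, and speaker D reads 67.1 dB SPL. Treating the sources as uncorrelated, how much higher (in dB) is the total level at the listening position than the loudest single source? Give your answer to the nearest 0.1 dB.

Uncorrelated sources add in intensity (power), not in dB.
L_total = 10·log₁₀(10^(66.2/10) + 10^(71.9/10) + 10^(68.4/10) + 10^(67.1/10)) = 75.01 dB SPL.
Excess over the loudest (71.9 dB): 75.01 − 71.9 = 3.1 dB.

3.1 dB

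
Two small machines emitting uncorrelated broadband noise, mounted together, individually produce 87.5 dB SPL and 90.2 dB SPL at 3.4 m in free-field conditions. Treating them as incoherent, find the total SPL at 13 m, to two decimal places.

80.42 dB SPL

Combined at 3.4 m: 10·log₁₀(10^(87.5/10)+10^(90.2/10)) = 92.067 dB SPL.
Then apply −20·log₁₀(13/3.4) = -11.649 dB → 80.42 dB SPL.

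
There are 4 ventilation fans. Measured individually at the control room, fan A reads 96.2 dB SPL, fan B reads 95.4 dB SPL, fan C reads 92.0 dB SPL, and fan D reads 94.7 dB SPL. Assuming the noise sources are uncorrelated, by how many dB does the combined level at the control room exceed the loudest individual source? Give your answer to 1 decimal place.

4.7 dB

Incoherent sources sum as intensities:
L_total = 10·log₁₀(10^(96.2/10) + 10^(95.4/10) + 10^(92.0/10) + 10^(94.7/10)) = 100.85 dB SPL.
Excess over the loudest (96.2 dB): 100.85 − 96.2 = 4.7 dB.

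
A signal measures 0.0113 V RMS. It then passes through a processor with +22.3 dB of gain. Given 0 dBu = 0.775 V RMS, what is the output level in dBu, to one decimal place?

Input level: 20·log₁₀(0.0113/0.775) = -36.72 dBu.
Output: -36.72 + 22.3 = -14.4 dBu.

-14.4 dBu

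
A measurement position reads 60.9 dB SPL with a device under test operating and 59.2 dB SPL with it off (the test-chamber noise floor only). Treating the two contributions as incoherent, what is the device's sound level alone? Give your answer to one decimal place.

56.0 dB SPL

Background correction is a power subtraction:
L_src = 10·log₁₀(10^(60.9/10) − 10^(59.2/10)) = 10·log₁₀(398500) = 56.0 dB SPL.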